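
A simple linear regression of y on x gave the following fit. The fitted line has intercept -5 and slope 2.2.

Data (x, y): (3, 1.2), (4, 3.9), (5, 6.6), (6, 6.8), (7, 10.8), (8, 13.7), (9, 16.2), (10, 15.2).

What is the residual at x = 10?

ŷ = -5 + 2.2·10 = 17
e = 15.2 − 17 = -1.8

e = -1.8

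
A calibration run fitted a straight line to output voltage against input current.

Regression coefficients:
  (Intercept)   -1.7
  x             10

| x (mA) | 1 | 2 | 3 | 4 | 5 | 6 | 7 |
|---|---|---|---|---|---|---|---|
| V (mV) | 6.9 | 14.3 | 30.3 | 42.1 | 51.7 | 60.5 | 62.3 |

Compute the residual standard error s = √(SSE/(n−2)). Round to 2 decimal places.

x=1: ŷ = -1.7 + 10·1 = 8.3; e = 6.9 − 8.3 = -1.4
x=2: ŷ = -1.7 + 10·2 = 18.3; e = 14.3 − 18.3 = -4
x=3: ŷ = -1.7 + 10·3 = 28.3; e = 30.3 − 28.3 = 2
x=4: ŷ = -1.7 + 10·4 = 38.3; e = 42.1 − 38.3 = 3.8
x=5: ŷ = -1.7 + 10·5 = 48.3; e = 51.7 − 48.3 = 3.4
x=6: ŷ = -1.7 + 10·6 = 58.3; e = 60.5 − 58.3 = 2.2
x=7: ŷ = -1.7 + 10·7 = 68.3; e = 62.3 − 68.3 = -6
SSE = 1.96 + 16 + 4 + 14.44 + 11.56 + 4.84 + 36 = 88.8
s = √(88.8/5) = √17.76 ≈ 4.21

s = 4.21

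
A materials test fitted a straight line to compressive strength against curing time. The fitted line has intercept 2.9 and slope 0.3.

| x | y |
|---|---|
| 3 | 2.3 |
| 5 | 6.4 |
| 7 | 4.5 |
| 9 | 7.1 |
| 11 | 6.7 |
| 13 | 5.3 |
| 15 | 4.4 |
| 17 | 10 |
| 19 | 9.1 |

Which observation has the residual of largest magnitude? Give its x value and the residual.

x = 15, e = -3

x=3: ŷ = 2.9 + 0.3·3 = 3.8; e = 2.3 − 3.8 = -1.5
x=5: ŷ = 2.9 + 0.3·5 = 4.4; e = 6.4 − 4.4 = 2
x=7: ŷ = 2.9 + 0.3·7 = 5; e = 4.5 − 5 = -0.5
x=9: ŷ = 2.9 + 0.3·9 = 5.6; e = 7.1 − 5.6 = 1.5
x=11: ŷ = 2.9 + 0.3·11 = 6.2; e = 6.7 − 6.2 = 0.5
x=13: ŷ = 2.9 + 0.3·13 = 6.8; e = 5.3 − 6.8 = -1.5
x=15: ŷ = 2.9 + 0.3·15 = 7.4; e = 4.4 − 7.4 = -3
x=17: ŷ = 2.9 + 0.3·17 = 8; e = 10 − 8 = 2
x=19: ŷ = 2.9 + 0.3·19 = 8.6; e = 9.1 − 8.6 = 0.5
Largest |e| is 3 at x = 15, residual -3.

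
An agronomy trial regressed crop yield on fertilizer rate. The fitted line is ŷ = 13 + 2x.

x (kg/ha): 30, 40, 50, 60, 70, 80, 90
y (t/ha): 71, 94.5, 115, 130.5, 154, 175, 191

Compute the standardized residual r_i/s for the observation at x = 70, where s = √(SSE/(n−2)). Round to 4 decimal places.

0.4428

x=30: ŷ = 13 + 2·30 = 73; r = 71 − 73 = -2
x=40: ŷ = 13 + 2·40 = 93; r = 94.5 − 93 = 1.5
x=50: ŷ = 13 + 2·50 = 113; r = 115 − 113 = 2
x=60: ŷ = 13 + 2·60 = 133; r = 130.5 − 133 = -2.5
x=70: ŷ = 13 + 2·70 = 153; r = 154 − 153 = 1
x=80: ŷ = 13 + 2·80 = 173; r = 175 − 173 = 2
x=90: ŷ = 13 + 2·90 = 193; r = 191 − 193 = -2
SSE = 4 + 2.25 + 4 + 6.25 + 1 + 4 + 4 = 25.5
s = √(25.5/5) = 2.25832
r/s = 1 / 2.25832 = 0.4428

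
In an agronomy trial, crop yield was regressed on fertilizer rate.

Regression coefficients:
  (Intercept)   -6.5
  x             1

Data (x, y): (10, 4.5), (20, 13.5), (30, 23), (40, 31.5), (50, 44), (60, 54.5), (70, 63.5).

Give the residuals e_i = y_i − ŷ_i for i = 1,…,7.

1, 0, -0.5, -2, 0.5, 1, 0

x=10: ŷ = -6.5 + 10 = 3.5; e = 4.5 − 3.5 = 1
x=20: ŷ = -6.5 + 20 = 13.5; e = 13.5 − 13.5 = 0
x=30: ŷ = -6.5 + 30 = 23.5; e = 23 − 23.5 = -0.5
x=40: ŷ = -6.5 + 40 = 33.5; e = 31.5 − 33.5 = -2
x=50: ŷ = -6.5 + 50 = 43.5; e = 44 − 43.5 = 0.5
x=60: ŷ = -6.5 + 60 = 53.5; e = 54.5 − 53.5 = 1
x=70: ŷ = -6.5 + 70 = 63.5; e = 63.5 − 63.5 = 0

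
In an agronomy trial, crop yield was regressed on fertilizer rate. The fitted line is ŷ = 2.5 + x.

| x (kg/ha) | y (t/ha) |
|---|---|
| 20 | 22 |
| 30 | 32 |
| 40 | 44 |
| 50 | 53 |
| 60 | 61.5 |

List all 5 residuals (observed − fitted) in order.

x=20: ŷ = 2.5 + 20 = 22.5; r = 22 − 22.5 = -0.5
x=30: ŷ = 2.5 + 30 = 32.5; r = 32 − 32.5 = -0.5
x=40: ŷ = 2.5 + 40 = 42.5; r = 44 − 42.5 = 1.5
x=50: ŷ = 2.5 + 50 = 52.5; r = 53 − 52.5 = 0.5
x=60: ŷ = 2.5 + 60 = 62.5; r = 61.5 − 62.5 = -1

-0.5, -0.5, 1.5, 0.5, -1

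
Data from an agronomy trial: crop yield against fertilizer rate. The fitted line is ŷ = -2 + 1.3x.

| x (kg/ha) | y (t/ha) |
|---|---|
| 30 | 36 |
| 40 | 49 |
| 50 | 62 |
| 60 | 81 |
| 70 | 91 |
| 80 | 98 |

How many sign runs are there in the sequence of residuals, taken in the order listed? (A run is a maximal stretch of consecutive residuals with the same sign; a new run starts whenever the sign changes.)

x=30: ŷ = -2 + 1.3·30 = 37; r = 36 − 37 = -1
x=40: ŷ = -2 + 1.3·40 = 50; r = 49 − 50 = -1
x=50: ŷ = -2 + 1.3·50 = 63; r = 62 − 63 = -1
x=60: ŷ = -2 + 1.3·60 = 76; r = 81 − 76 = 5
x=70: ŷ = -2 + 1.3·70 = 89; r = 91 − 89 = 2
x=80: ŷ = -2 + 1.3·80 = 102; r = 98 − 102 = -4
Signs: − − − + + −
Runs: −×3, +×2, −×1 → 3

3 runs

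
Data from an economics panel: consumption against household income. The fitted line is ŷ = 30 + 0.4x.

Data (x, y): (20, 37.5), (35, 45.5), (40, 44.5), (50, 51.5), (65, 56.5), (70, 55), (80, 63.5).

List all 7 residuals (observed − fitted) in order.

-0.5, 1.5, -1.5, 1.5, 0.5, -3, 1.5

x=20: ŷ = 30 + 0.4·20 = 38; r = 37.5 − 38 = -0.5
x=35: ŷ = 30 + 0.4·35 = 44; r = 45.5 − 44 = 1.5
x=40: ŷ = 30 + 0.4·40 = 46; r = 44.5 − 46 = -1.5
x=50: ŷ = 30 + 0.4·50 = 50; r = 51.5 − 50 = 1.5
x=65: ŷ = 30 + 0.4·65 = 56; r = 56.5 − 56 = 0.5
x=70: ŷ = 30 + 0.4·70 = 58; r = 55 − 58 = -3
x=80: ŷ = 30 + 0.4·80 = 62; r = 63.5 − 62 = 1.5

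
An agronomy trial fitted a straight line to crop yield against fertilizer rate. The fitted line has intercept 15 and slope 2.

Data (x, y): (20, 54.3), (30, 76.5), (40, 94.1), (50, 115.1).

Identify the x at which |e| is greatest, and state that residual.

x = 30, e = 1.5

x=20: ŷ = 15 + 2·20 = 55; e = 54.3 − 55 = -0.7
x=30: ŷ = 15 + 2·30 = 75; e = 76.5 − 75 = 1.5
x=40: ŷ = 15 + 2·40 = 95; e = 94.1 − 95 = -0.9
x=50: ŷ = 15 + 2·50 = 115; e = 115.1 − 115 = 0.1
Largest |e| is 1.5 at x = 30, residual 1.5.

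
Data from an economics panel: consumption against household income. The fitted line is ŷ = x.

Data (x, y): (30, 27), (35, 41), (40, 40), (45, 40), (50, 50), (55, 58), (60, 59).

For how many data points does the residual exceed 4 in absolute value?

x=30: ŷ = 30 = 30; r = 27 − 30 = -3
x=35: ŷ = 35 = 35; r = 41 − 35 = 6
x=40: ŷ = 40 = 40; r = 40 − 40 = 0
x=45: ŷ = 45 = 45; r = 40 − 45 = -5
x=50: ŷ = 50 = 50; r = 50 − 50 = 0
x=55: ŷ = 55 = 55; r = 58 − 55 = 3
x=60: ŷ = 60 = 60; r = 59 − 60 = -1
|r| > 4: x=35 (|r|=6), x=45 (|r|=5) → 2

2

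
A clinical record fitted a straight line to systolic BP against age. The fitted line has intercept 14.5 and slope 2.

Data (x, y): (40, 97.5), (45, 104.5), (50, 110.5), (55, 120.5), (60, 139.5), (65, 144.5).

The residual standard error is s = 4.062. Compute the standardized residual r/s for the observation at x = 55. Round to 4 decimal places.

ŷ = 14.5 + 2·55 = 124.5
r = 120.5 − 124.5 = -4
r/s = -4 / 4.062 = -0.9847

-0.9847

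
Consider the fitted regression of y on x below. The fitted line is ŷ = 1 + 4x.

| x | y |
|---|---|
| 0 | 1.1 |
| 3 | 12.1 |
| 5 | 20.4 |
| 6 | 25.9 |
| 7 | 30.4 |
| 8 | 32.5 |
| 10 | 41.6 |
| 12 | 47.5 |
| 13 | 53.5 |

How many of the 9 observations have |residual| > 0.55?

x=0: ŷ = 1 + 4·0 = 1; r = 1.1 − 1 = 0.1
x=3: ŷ = 1 + 4·3 = 13; r = 12.1 − 13 = -0.9
x=5: ŷ = 1 + 4·5 = 21; r = 20.4 − 21 = -0.6
x=6: ŷ = 1 + 4·6 = 25; r = 25.9 − 25 = 0.9
x=7: ŷ = 1 + 4·7 = 29; r = 30.4 − 29 = 1.4
x=8: ŷ = 1 + 4·8 = 33; r = 32.5 − 33 = -0.5
x=10: ŷ = 1 + 4·10 = 41; r = 41.6 − 41 = 0.6
x=12: ŷ = 1 + 4·12 = 49; r = 47.5 − 49 = -1.5
x=13: ŷ = 1 + 4·13 = 53; r = 53.5 − 53 = 0.5
|r| > 0.55: x=3 (|r|=0.9), x=5 (|r|=0.6), x=6 (|r|=0.9), x=7 (|r|=1.4), x=10 (|r|=0.6), x=12 (|r|=1.5) → 6

6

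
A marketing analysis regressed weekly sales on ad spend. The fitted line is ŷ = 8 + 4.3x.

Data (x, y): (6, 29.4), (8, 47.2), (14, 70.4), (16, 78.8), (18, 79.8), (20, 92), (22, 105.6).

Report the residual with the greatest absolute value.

r = -5.6

x=6: ŷ = 8 + 4.3·6 = 33.8; r = 29.4 − 33.8 = -4.4
x=8: ŷ = 8 + 4.3·8 = 42.4; r = 47.2 − 42.4 = 4.8
x=14: ŷ = 8 + 4.3·14 = 68.2; r = 70.4 − 68.2 = 2.2
x=16: ŷ = 8 + 4.3·16 = 76.8; r = 78.8 − 76.8 = 2
x=18: ŷ = 8 + 4.3·18 = 85.4; r = 79.8 − 85.4 = -5.6
x=20: ŷ = 8 + 4.3·20 = 94; r = 92 − 94 = -2
x=22: ŷ = 8 + 4.3·22 = 102.6; r = 105.6 − 102.6 = 3
Largest |r| is 5.6 at x = 18, residual -5.6.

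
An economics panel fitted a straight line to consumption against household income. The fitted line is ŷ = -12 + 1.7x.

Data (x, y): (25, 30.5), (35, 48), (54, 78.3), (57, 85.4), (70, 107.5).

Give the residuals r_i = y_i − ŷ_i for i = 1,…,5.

0, 0.5, -1.5, 0.5, 0.5

x=25: ŷ = -12 + 1.7·25 = 30.5; r = 30.5 − 30.5 = 0
x=35: ŷ = -12 + 1.7·35 = 47.5; r = 48 − 47.5 = 0.5
x=54: ŷ = -12 + 1.7·54 = 79.8; r = 78.3 − 79.8 = -1.5
x=57: ŷ = -12 + 1.7·57 = 84.9; r = 85.4 − 84.9 = 0.5
x=70: ŷ = -12 + 1.7·70 = 107; r = 107.5 − 107 = 0.5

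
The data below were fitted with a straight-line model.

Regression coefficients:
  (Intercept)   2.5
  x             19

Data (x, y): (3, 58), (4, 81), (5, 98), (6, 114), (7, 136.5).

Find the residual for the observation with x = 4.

ŷ = 2.5 + 19·4 = 78.5
e = 81 − 78.5 = 2.5

e = 2.5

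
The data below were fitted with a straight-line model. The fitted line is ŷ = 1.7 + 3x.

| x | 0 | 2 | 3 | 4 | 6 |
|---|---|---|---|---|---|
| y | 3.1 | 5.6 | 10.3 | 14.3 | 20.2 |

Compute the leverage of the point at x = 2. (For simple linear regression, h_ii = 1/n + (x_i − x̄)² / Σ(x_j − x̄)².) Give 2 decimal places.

x̄ = (0 + 2 + 3 + 4 + 6)/5 = 3
Σ(x − x̄)² = 9 + 1 + 0 + 1 + 9 = 20
h = 1/5 + (-1)²/20 = 0.2 + 0.05 = 0.25

h = 0.25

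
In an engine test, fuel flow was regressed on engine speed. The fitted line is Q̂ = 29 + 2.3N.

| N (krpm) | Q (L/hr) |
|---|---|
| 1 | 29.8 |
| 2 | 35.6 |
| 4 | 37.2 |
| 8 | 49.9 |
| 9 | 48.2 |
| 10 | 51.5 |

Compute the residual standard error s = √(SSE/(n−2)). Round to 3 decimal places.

s = 2.000

N=1: Q̂ = 29 + 2.3·1 = 31.3; e = 29.8 − 31.3 = -1.5
N=2: Q̂ = 29 + 2.3·2 = 33.6; e = 35.6 − 33.6 = 2
N=4: Q̂ = 29 + 2.3·4 = 38.2; e = 37.2 − 38.2 = -1
N=8: Q̂ = 29 + 2.3·8 = 47.4; e = 49.9 − 47.4 = 2.5
N=9: Q̂ = 29 + 2.3·9 = 49.7; e = 48.2 − 49.7 = -1.5
N=10: Q̂ = 29 + 2.3·10 = 52; e = 51.5 − 52 = -0.5
SSE = 2.25 + 4 + 1 + 6.25 + 2.25 + 0.25 = 16
s = √(16/4) = √4 ≈ 2.000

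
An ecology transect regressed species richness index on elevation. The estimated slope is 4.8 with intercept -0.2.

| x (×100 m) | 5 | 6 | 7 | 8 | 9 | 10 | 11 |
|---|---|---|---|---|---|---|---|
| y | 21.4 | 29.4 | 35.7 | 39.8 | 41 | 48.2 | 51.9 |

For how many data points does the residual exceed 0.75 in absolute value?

5

x=5: ŷ = -0.2 + 4.8·5 = 23.8; r = 21.4 − 23.8 = -2.4
x=6: ŷ = -0.2 + 4.8·6 = 28.6; r = 29.4 − 28.6 = 0.8
x=7: ŷ = -0.2 + 4.8·7 = 33.4; r = 35.7 − 33.4 = 2.3
x=8: ŷ = -0.2 + 4.8·8 = 38.2; r = 39.8 − 38.2 = 1.6
x=9: ŷ = -0.2 + 4.8·9 = 43; r = 41 − 43 = -2
x=10: ŷ = -0.2 + 4.8·10 = 47.8; r = 48.2 − 47.8 = 0.4
x=11: ŷ = -0.2 + 4.8·11 = 52.6; r = 51.9 − 52.6 = -0.7
|r| > 0.75: x=5 (|r|=2.4), x=6 (|r|=0.8), x=7 (|r|=2.3), x=8 (|r|=1.6), x=9 (|r|=2) → 5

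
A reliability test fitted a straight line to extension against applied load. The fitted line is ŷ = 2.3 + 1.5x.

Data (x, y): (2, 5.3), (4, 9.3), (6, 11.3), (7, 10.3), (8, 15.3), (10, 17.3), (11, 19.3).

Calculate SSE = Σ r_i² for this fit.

x=2: ŷ = 2.3 + 1.5·2 = 5.3; r = 5.3 − 5.3 = 0
x=4: ŷ = 2.3 + 1.5·4 = 8.3; r = 9.3 − 8.3 = 1
x=6: ŷ = 2.3 + 1.5·6 = 11.3; r = 11.3 − 11.3 = 0
x=7: ŷ = 2.3 + 1.5·7 = 12.8; r = 10.3 − 12.8 = -2.5
x=8: ŷ = 2.3 + 1.5·8 = 14.3; r = 15.3 − 14.3 = 1
x=10: ŷ = 2.3 + 1.5·10 = 17.3; r = 17.3 − 17.3 = 0
x=11: ŷ = 2.3 + 1.5·11 = 18.8; r = 19.3 − 18.8 = 0.5
SSE = 0 + 1 + 0 + 6.25 + 1 + 0 + 0.25 = 8.5

SSE = 8.5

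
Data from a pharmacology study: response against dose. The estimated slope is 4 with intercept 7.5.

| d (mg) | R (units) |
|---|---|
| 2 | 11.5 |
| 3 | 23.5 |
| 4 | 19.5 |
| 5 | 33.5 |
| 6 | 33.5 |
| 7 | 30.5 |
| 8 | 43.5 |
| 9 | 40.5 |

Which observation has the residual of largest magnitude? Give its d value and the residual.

d=2: ŷ = 7.5 + 4·2 = 15.5; e = 11.5 − 15.5 = -4
d=3: ŷ = 7.5 + 4·3 = 19.5; e = 23.5 − 19.5 = 4
d=4: ŷ = 7.5 + 4·4 = 23.5; e = 19.5 − 23.5 = -4
d=5: ŷ = 7.5 + 4·5 = 27.5; e = 33.5 − 27.5 = 6
d=6: ŷ = 7.5 + 4·6 = 31.5; e = 33.5 − 31.5 = 2
d=7: ŷ = 7.5 + 4·7 = 35.5; e = 30.5 − 35.5 = -5
d=8: ŷ = 7.5 + 4·8 = 39.5; e = 43.5 − 39.5 = 4
d=9: ŷ = 7.5 + 4·9 = 43.5; e = 40.5 − 43.5 = -3
Largest |e| is 6 at d = 5, residual 6.

d = 5, e = 6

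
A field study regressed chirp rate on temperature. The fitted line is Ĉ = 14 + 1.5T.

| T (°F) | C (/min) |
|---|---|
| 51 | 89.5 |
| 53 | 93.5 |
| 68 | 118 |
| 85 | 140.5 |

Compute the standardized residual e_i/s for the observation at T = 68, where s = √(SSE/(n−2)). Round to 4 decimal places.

1.1547

T=51: Ĉ = 14 + 1.5·51 = 90.5; e = 89.5 − 90.5 = -1
T=53: Ĉ = 14 + 1.5·53 = 93.5; e = 93.5 − 93.5 = 0
T=68: Ĉ = 14 + 1.5·68 = 116; e = 118 − 116 = 2
T=85: Ĉ = 14 + 1.5·85 = 141.5; e = 140.5 − 141.5 = -1
SSE = 1 + 0 + 4 + 1 = 6
s = √(6/2) = 1.73205
e/s = 2 / 1.73205 = 1.1547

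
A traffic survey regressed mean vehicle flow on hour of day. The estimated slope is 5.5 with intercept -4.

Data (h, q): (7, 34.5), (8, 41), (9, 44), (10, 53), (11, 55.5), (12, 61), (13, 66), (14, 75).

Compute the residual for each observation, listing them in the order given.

h=7: ŷ = -4 + 5.5·7 = 34.5; r = 34.5 − 34.5 = 0
h=8: ŷ = -4 + 5.5·8 = 40; r = 41 − 40 = 1
h=9: ŷ = -4 + 5.5·9 = 45.5; r = 44 − 45.5 = -1.5
h=10: ŷ = -4 + 5.5·10 = 51; r = 53 − 51 = 2
h=11: ŷ = -4 + 5.5·11 = 56.5; r = 55.5 − 56.5 = -1
h=12: ŷ = -4 + 5.5·12 = 62; r = 61 − 62 = -1
h=13: ŷ = -4 + 5.5·13 = 67.5; r = 66 − 67.5 = -1.5
h=14: ŷ = -4 + 5.5·14 = 73; r = 75 − 73 = 2

0, 1, -1.5, 2, -1, -1, -1.5, 2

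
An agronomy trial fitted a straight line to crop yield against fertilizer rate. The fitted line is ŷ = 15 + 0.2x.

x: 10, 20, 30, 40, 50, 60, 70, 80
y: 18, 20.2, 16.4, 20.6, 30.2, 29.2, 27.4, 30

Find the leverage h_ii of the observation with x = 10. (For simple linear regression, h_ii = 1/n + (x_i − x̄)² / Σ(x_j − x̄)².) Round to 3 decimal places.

x̄ = (10 + 20 + 30 + 40 + 50 + 60 + 70 + 80)/8 = 45
Σ(x − x̄)² = 1225 + 625 + 225 + 25 + 25 + 225 + 625 + 1225 = 4200
h = 1/8 + (-35)²/4200 = 0.125 + 0.291667 = 0.417

h = 0.417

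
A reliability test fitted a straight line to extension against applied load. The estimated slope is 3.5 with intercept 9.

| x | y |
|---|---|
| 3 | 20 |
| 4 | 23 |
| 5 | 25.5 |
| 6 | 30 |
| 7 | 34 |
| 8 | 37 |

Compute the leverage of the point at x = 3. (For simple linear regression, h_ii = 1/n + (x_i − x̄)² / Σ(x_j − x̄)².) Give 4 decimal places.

x̄ = (3 + 4 + 5 + 6 + 7 + 8)/6 = 5.5
Σ(x − x̄)² = 6.25 + 2.25 + 0.25 + 0.25 + 2.25 + 6.25 = 17.5
h = 1/6 + (-2.5)²/17.5 = 0.166667 + 0.357143 = 0.5238

h = 0.5238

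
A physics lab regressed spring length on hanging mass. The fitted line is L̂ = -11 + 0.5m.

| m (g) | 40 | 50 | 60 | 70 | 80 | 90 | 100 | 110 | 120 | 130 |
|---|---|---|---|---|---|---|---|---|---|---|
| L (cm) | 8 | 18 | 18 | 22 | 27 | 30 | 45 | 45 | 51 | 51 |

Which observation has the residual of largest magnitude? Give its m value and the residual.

m = 100, r = 6

m=40: L̂ = -11 + 0.5·40 = 9; r = 8 − 9 = -1
m=50: L̂ = -11 + 0.5·50 = 14; r = 18 − 14 = 4
m=60: L̂ = -11 + 0.5·60 = 19; r = 18 − 19 = -1
m=70: L̂ = -11 + 0.5·70 = 24; r = 22 − 24 = -2
m=80: L̂ = -11 + 0.5·80 = 29; r = 27 − 29 = -2
m=90: L̂ = -11 + 0.5·90 = 34; r = 30 − 34 = -4
m=100: L̂ = -11 + 0.5·100 = 39; r = 45 − 39 = 6
m=110: L̂ = -11 + 0.5·110 = 44; r = 45 − 44 = 1
m=120: L̂ = -11 + 0.5·120 = 49; r = 51 − 49 = 2
m=130: L̂ = -11 + 0.5·130 = 54; r = 51 − 54 = -3
Largest |r| is 6 at m = 100, residual 6.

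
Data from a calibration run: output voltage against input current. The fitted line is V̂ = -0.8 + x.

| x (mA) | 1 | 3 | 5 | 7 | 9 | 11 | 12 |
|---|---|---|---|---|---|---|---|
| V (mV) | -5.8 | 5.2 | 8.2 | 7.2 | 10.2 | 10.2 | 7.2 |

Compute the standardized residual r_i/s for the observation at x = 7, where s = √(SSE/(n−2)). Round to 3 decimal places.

0.247

x=1: V̂ = -0.8 + 1 = 0.2; r = -5.8 − 0.2 = -6
x=3: V̂ = -0.8 + 3 = 2.2; r = 5.2 − 2.2 = 3
x=5: V̂ = -0.8 + 5 = 4.2; r = 8.2 − 4.2 = 4
x=7: V̂ = -0.8 + 7 = 6.2; r = 7.2 − 6.2 = 1
x=9: V̂ = -0.8 + 9 = 8.2; r = 10.2 − 8.2 = 2
x=11: V̂ = -0.8 + 11 = 10.2; r = 10.2 − 10.2 = 0
x=12: V̂ = -0.8 + 12 = 11.2; r = 7.2 − 11.2 = -4
SSE = 36 + 9 + 16 + 1 + 4 + 0 + 16 = 82
s = √(82/5) = 4.04969
r/s = 1 / 4.04969 = 0.247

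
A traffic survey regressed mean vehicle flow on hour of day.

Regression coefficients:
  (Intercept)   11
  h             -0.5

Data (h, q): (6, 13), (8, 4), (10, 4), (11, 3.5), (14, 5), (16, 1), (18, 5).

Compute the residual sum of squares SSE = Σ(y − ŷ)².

h=6: q̂ = 11 − 0.5·6 = 8; e = 13 − 8 = 5
h=8: q̂ = 11 − 0.5·8 = 7; e = 4 − 7 = -3
h=10: q̂ = 11 − 0.5·10 = 6; e = 4 − 6 = -2
h=11: q̂ = 11 − 0.5·11 = 5.5; e = 3.5 − 5.5 = -2
h=14: q̂ = 11 − 0.5·14 = 4; e = 5 − 4 = 1
h=16: q̂ = 11 − 0.5·16 = 3; e = 1 − 3 = -2
h=18: q̂ = 11 − 0.5·18 = 2; e = 5 − 2 = 3
SSE = 25 + 9 + 4 + 4 + 1 + 4 + 9 = 56

SSE = 56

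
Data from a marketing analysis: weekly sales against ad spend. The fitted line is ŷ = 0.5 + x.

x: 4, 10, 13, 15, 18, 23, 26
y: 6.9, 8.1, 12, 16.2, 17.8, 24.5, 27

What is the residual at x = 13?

e = -1.5

ŷ = 0.5 + 13 = 13.5
e = 12 − 13.5 = -1.5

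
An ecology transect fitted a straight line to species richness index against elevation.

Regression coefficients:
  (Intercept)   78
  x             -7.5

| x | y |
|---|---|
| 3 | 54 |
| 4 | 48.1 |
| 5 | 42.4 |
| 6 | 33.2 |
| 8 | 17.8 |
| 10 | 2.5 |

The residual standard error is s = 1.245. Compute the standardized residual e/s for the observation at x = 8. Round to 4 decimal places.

ŷ = 78 − 7.5·8 = 18
e = 17.8 − 18 = -0.2
e/s = -0.2 / 1.245 = -0.1606

-0.1606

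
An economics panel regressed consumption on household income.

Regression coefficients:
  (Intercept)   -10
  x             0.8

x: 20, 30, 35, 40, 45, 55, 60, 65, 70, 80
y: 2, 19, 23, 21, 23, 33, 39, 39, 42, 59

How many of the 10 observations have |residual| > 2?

x=20: ŷ = -10 + 0.8·20 = 6; e = 2 − 6 = -4
x=30: ŷ = -10 + 0.8·30 = 14; e = 19 − 14 = 5
x=35: ŷ = -10 + 0.8·35 = 18; e = 23 − 18 = 5
x=40: ŷ = -10 + 0.8·40 = 22; e = 21 − 22 = -1
x=45: ŷ = -10 + 0.8·45 = 26; e = 23 − 26 = -3
x=55: ŷ = -10 + 0.8·55 = 34; e = 33 − 34 = -1
x=60: ŷ = -10 + 0.8·60 = 38; e = 39 − 38 = 1
x=65: ŷ = -10 + 0.8·65 = 42; e = 39 − 42 = -3
x=70: ŷ = -10 + 0.8·70 = 46; e = 42 − 46 = -4
x=80: ŷ = -10 + 0.8·80 = 54; e = 59 − 54 = 5
|e| > 2: x=20 (|e|=4), x=30 (|e|=5), x=35 (|e|=5), x=45 (|e|=3), x=65 (|e|=3), x=70 (|e|=4), x=80 (|e|=5) → 7

7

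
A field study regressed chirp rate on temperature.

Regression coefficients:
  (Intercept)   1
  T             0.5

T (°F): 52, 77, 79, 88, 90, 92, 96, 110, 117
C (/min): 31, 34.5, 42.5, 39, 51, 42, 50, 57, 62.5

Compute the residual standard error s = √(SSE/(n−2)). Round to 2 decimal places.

s = 4.50

T=52: Ĉ = 1 + 0.5·52 = 27; r = 31 − 27 = 4
T=77: Ĉ = 1 + 0.5·77 = 39.5; r = 34.5 − 39.5 = -5
T=79: Ĉ = 1 + 0.5·79 = 40.5; r = 42.5 − 40.5 = 2
T=88: Ĉ = 1 + 0.5·88 = 45; r = 39 − 45 = -6
T=90: Ĉ = 1 + 0.5·90 = 46; r = 51 − 46 = 5
T=92: Ĉ = 1 + 0.5·92 = 47; r = 42 − 47 = -5
T=96: Ĉ = 1 + 0.5·96 = 49; r = 50 − 49 = 1
T=110: Ĉ = 1 + 0.5·110 = 56; r = 57 − 56 = 1
T=117: Ĉ = 1 + 0.5·117 = 59.5; r = 62.5 − 59.5 = 3
SSE = 16 + 25 + 4 + 36 + 25 + 25 + 1 + 1 + 9 = 142
s = √(142/7) = √20.2857 ≈ 4.50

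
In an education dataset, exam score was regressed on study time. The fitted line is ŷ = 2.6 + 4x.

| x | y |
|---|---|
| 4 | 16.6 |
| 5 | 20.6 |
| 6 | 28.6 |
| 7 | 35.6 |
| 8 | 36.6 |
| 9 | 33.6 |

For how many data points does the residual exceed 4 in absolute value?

2

x=4: ŷ = 2.6 + 4·4 = 18.6; e = 16.6 − 18.6 = -2
x=5: ŷ = 2.6 + 4·5 = 22.6; e = 20.6 − 22.6 = -2
x=6: ŷ = 2.6 + 4·6 = 26.6; e = 28.6 − 26.6 = 2
x=7: ŷ = 2.6 + 4·7 = 30.6; e = 35.6 − 30.6 = 5
x=8: ŷ = 2.6 + 4·8 = 34.6; e = 36.6 − 34.6 = 2
x=9: ŷ = 2.6 + 4·9 = 38.6; e = 33.6 − 38.6 = -5
|e| > 4: x=7 (|e|=5), x=9 (|e|=5) → 2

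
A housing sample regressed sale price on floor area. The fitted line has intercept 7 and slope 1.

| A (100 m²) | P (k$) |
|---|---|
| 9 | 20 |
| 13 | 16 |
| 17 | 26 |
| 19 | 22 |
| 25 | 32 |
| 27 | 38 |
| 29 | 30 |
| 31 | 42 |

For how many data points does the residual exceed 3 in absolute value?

6

A=9: ŷ = 7 + 9 = 16; e = 20 − 16 = 4
A=13: ŷ = 7 + 13 = 20; e = 16 − 20 = -4
A=17: ŷ = 7 + 17 = 24; e = 26 − 24 = 2
A=19: ŷ = 7 + 19 = 26; e = 22 − 26 = -4
A=25: ŷ = 7 + 25 = 32; e = 32 − 32 = 0
A=27: ŷ = 7 + 27 = 34; e = 38 − 34 = 4
A=29: ŷ = 7 + 29 = 36; e = 30 − 36 = -6
A=31: ŷ = 7 + 31 = 38; e = 42 − 38 = 4
|e| > 3: A=9 (|e|=4), A=13 (|e|=4), A=19 (|e|=4), A=27 (|e|=4), A=29 (|e|=6), A=31 (|e|=4) → 6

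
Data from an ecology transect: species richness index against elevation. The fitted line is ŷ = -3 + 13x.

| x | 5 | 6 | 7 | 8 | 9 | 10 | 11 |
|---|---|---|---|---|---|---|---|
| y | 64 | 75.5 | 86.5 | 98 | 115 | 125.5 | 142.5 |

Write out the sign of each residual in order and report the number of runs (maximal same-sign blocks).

x=5: ŷ = -3 + 13·5 = 62; r = 64 − 62 = 2
x=6: ŷ = -3 + 13·6 = 75; r = 75.5 − 75 = 0.5
x=7: ŷ = -3 + 13·7 = 88; r = 86.5 − 88 = -1.5
x=8: ŷ = -3 + 13·8 = 101; r = 98 − 101 = -3
x=9: ŷ = -3 + 13·9 = 114; r = 115 − 114 = 1
x=10: ŷ = -3 + 13·10 = 127; r = 125.5 − 127 = -1.5
x=11: ŷ = -3 + 13·11 = 140; r = 142.5 − 140 = 2.5
Signs: + + − − + − +
Runs: +×2, −×2, +×1, −×1, +×1 → 5

5 runs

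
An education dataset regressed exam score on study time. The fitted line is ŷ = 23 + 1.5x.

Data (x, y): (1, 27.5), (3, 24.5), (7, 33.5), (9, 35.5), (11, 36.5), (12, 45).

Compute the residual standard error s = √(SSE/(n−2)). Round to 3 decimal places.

x=1: ŷ = 23 + 1.5·1 = 24.5; e = 27.5 − 24.5 = 3
x=3: ŷ = 23 + 1.5·3 = 27.5; e = 24.5 − 27.5 = -3
x=7: ŷ = 23 + 1.5·7 = 33.5; e = 33.5 − 33.5 = 0
x=9: ŷ = 23 + 1.5·9 = 36.5; e = 35.5 − 36.5 = -1
x=11: ŷ = 23 + 1.5·11 = 39.5; e = 36.5 − 39.5 = -3
x=12: ŷ = 23 + 1.5·12 = 41; e = 45 − 41 = 4
SSE = 9 + 9 + 0 + 1 + 9 + 16 = 44
s = √(44/4) = √11 ≈ 3.317

s = 3.317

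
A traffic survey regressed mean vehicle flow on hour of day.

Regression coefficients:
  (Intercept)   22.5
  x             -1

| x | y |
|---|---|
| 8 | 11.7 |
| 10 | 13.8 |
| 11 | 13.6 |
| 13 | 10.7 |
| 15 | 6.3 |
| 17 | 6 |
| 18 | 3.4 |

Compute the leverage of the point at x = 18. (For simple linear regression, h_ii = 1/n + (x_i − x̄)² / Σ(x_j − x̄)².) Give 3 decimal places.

h = 0.428

x̄ = (8 + 10 + 11 + 13 + 15 + 17 + 18)/7 = 13.1429
Σ(x − x̄)² = 26.449 + 9.87755 + 4.59184 + 0.0204082 + 3.44898 + 14.8776 + 23.5918 = 82.8571
h = 1/7 + (4.85714)²/82.8571 = 0.142857 + 0.284729 = 0.428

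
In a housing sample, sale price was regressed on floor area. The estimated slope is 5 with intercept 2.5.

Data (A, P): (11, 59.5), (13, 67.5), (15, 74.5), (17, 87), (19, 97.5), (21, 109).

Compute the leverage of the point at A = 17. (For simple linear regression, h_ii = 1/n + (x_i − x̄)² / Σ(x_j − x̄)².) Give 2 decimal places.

Ā = (11 + 13 + 15 + 17 + 19 + 21)/6 = 16
Σ(A − Ā)² = 25 + 9 + 1 + 1 + 9 + 25 = 70
h = 1/6 + (1)²/70 = 0.166667 + 0.0142857 = 0.18

h = 0.18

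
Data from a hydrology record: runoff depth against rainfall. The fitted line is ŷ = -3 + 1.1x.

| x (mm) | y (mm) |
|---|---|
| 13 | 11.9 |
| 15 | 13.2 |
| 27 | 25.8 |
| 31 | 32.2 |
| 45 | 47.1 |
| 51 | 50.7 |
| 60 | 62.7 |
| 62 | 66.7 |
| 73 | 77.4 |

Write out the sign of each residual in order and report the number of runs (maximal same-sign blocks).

5 runs

x=13: ŷ = -3 + 1.1·13 = 11.3; r = 11.9 − 11.3 = 0.6
x=15: ŷ = -3 + 1.1·15 = 13.5; r = 13.2 − 13.5 = -0.3
x=27: ŷ = -3 + 1.1·27 = 26.7; r = 25.8 − 26.7 = -0.9
x=31: ŷ = -3 + 1.1·31 = 31.1; r = 32.2 − 31.1 = 1.1
x=45: ŷ = -3 + 1.1·45 = 46.5; r = 47.1 − 46.5 = 0.6
x=51: ŷ = -3 + 1.1·51 = 53.1; r = 50.7 − 53.1 = -2.4
x=60: ŷ = -3 + 1.1·60 = 63; r = 62.7 − 63 = -0.3
x=62: ŷ = -3 + 1.1·62 = 65.2; r = 66.7 − 65.2 = 1.5
x=73: ŷ = -3 + 1.1·73 = 77.3; r = 77.4 − 77.3 = 0.1
Signs: + − − + + − − + +
Runs: +×1, −×2, +×2, −×2, +×2 → 5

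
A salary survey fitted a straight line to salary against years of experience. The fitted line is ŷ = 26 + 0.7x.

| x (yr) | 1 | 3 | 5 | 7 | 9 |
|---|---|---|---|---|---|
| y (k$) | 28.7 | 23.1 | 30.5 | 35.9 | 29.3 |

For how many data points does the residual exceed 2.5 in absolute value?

x=1: ŷ = 26 + 0.7·1 = 26.7; r = 28.7 − 26.7 = 2
x=3: ŷ = 26 + 0.7·3 = 28.1; r = 23.1 − 28.1 = -5
x=5: ŷ = 26 + 0.7·5 = 29.5; r = 30.5 − 29.5 = 1
x=7: ŷ = 26 + 0.7·7 = 30.9; r = 35.9 − 30.9 = 5
x=9: ŷ = 26 + 0.7·9 = 32.3; r = 29.3 − 32.3 = -3
|r| > 2.5: x=3 (|r|=5), x=7 (|r|=5), x=9 (|r|=3) → 3

3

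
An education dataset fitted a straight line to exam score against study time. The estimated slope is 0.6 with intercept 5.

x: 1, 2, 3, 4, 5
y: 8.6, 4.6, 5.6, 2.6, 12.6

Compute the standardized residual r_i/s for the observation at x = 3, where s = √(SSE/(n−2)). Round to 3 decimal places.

x=1: ŷ = 5 + 0.6·1 = 5.6; r = 8.6 − 5.6 = 3
x=2: ŷ = 5 + 0.6·2 = 6.2; r = 4.6 − 6.2 = -1.6
x=3: ŷ = 5 + 0.6·3 = 6.8; r = 5.6 − 6.8 = -1.2
x=4: ŷ = 5 + 0.6·4 = 7.4; r = 2.6 − 7.4 = -4.8
x=5: ŷ = 5 + 0.6·5 = 8; r = 12.6 − 8 = 4.6
SSE = 9 + 2.56 + 1.44 + 23.04 + 21.16 = 57.2
s = √(57.2/3) = 4.36654
r/s = -1.2 / 4.36654 = -0.275

-0.275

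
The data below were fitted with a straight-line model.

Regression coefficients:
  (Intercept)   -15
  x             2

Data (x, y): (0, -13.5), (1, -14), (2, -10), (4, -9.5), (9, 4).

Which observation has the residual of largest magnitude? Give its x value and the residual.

x=0: ŷ = -15 + 2·0 = -15; r = -13.5 − (-15) = 1.5
x=1: ŷ = -15 + 2·1 = -13; r = -14 − (-13) = -1
x=2: ŷ = -15 + 2·2 = -11; r = -10 − (-11) = 1
x=4: ŷ = -15 + 2·4 = -7; r = -9.5 − (-7) = -2.5
x=9: ŷ = -15 + 2·9 = 3; r = 4 − 3 = 1
Largest |r| is 2.5 at x = 4, residual -2.5.

x = 4, r = -2.5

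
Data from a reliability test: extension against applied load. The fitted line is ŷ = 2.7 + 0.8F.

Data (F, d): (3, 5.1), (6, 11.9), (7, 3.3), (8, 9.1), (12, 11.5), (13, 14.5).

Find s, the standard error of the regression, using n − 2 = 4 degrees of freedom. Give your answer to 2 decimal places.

F=3: ŷ = 2.7 + 0.8·3 = 5.1; e = 5.1 − 5.1 = 0
F=6: ŷ = 2.7 + 0.8·6 = 7.5; e = 11.9 − 7.5 = 4.4
F=7: ŷ = 2.7 + 0.8·7 = 8.3; e = 3.3 − 8.3 = -5
F=8: ŷ = 2.7 + 0.8·8 = 9.1; e = 9.1 − 9.1 = 0
F=12: ŷ = 2.7 + 0.8·12 = 12.3; e = 11.5 − 12.3 = -0.8
F=13: ŷ = 2.7 + 0.8·13 = 13.1; e = 14.5 − 13.1 = 1.4
SSE = 0 + 19.36 + 25 + 0 + 0.64 + 1.96 = 46.96
s = √(46.96/4) = √11.74 ≈ 3.43

s = 3.43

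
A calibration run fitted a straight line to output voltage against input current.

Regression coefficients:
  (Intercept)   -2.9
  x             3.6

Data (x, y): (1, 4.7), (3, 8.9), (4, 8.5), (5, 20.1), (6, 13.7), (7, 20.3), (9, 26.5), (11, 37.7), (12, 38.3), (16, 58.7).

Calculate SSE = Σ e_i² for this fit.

SSE = 110

x=1: ŷ = -2.9 + 3.6·1 = 0.7; e = 4.7 − 0.7 = 4
x=3: ŷ = -2.9 + 3.6·3 = 7.9; e = 8.9 − 7.9 = 1
x=4: ŷ = -2.9 + 3.6·4 = 11.5; e = 8.5 − 11.5 = -3
x=5: ŷ = -2.9 + 3.6·5 = 15.1; e = 20.1 − 15.1 = 5
x=6: ŷ = -2.9 + 3.6·6 = 18.7; e = 13.7 − 18.7 = -5
x=7: ŷ = -2.9 + 3.6·7 = 22.3; e = 20.3 − 22.3 = -2
x=9: ŷ = -2.9 + 3.6·9 = 29.5; e = 26.5 − 29.5 = -3
x=11: ŷ = -2.9 + 3.6·11 = 36.7; e = 37.7 − 36.7 = 1
x=12: ŷ = -2.9 + 3.6·12 = 40.3; e = 38.3 − 40.3 = -2
x=16: ŷ = -2.9 + 3.6·16 = 54.7; e = 58.7 − 54.7 = 4
SSE = 16 + 1 + 9 + 25 + 25 + 4 + 9 + 1 + 4 + 16 = 110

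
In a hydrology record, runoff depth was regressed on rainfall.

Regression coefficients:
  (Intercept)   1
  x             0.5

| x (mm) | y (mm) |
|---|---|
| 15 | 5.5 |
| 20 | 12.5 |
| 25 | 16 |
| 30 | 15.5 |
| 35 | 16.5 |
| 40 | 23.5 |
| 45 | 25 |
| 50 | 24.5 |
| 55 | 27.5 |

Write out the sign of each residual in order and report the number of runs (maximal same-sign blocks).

x=15: ŷ = 1 + 0.5·15 = 8.5; e = 5.5 − 8.5 = -3
x=20: ŷ = 1 + 0.5·20 = 11; e = 12.5 − 11 = 1.5
x=25: ŷ = 1 + 0.5·25 = 13.5; e = 16 − 13.5 = 2.5
x=30: ŷ = 1 + 0.5·30 = 16; e = 15.5 − 16 = -0.5
x=35: ŷ = 1 + 0.5·35 = 18.5; e = 16.5 − 18.5 = -2
x=40: ŷ = 1 + 0.5·40 = 21; e = 23.5 − 21 = 2.5
x=45: ŷ = 1 + 0.5·45 = 23.5; e = 25 − 23.5 = 1.5
x=50: ŷ = 1 + 0.5·50 = 26; e = 24.5 − 26 = -1.5
x=55: ŷ = 1 + 0.5·55 = 28.5; e = 27.5 − 28.5 = -1
Signs: − + + − − + + − −
Runs: −×1, +×2, −×2, +×2, −×2 → 5

5 runs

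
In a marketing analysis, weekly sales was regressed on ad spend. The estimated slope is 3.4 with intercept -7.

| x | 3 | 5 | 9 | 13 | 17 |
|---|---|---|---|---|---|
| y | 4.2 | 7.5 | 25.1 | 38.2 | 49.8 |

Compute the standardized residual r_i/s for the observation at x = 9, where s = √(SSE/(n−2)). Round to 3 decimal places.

x=3: ŷ = -7 + 3.4·3 = 3.2; r = 4.2 − 3.2 = 1
x=5: ŷ = -7 + 3.4·5 = 10; r = 7.5 − 10 = -2.5
x=9: ŷ = -7 + 3.4·9 = 23.6; r = 25.1 − 23.6 = 1.5
x=13: ŷ = -7 + 3.4·13 = 37.2; r = 38.2 − 37.2 = 1
x=17: ŷ = -7 + 3.4·17 = 50.8; r = 49.8 − 50.8 = -1
SSE = 1 + 6.25 + 2.25 + 1 + 1 = 11.5
s = √(11.5/3) = 1.95789
r/s = 1.5 / 1.95789 = 0.766

0.766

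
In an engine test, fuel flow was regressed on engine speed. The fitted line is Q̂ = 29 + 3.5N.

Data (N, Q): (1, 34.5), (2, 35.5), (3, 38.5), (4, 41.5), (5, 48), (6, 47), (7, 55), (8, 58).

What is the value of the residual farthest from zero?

N=1: Q̂ = 29 + 3.5·1 = 32.5; e = 34.5 − 32.5 = 2
N=2: Q̂ = 29 + 3.5·2 = 36; e = 35.5 − 36 = -0.5
N=3: Q̂ = 29 + 3.5·3 = 39.5; e = 38.5 − 39.5 = -1
N=4: Q̂ = 29 + 3.5·4 = 43; e = 41.5 − 43 = -1.5
N=5: Q̂ = 29 + 3.5·5 = 46.5; e = 48 − 46.5 = 1.5
N=6: Q̂ = 29 + 3.5·6 = 50; e = 47 − 50 = -3
N=7: Q̂ = 29 + 3.5·7 = 53.5; e = 55 − 53.5 = 1.5
N=8: Q̂ = 29 + 3.5·8 = 57; e = 58 − 57 = 1
Largest |e| is 3 at N = 6, residual -3.

e = -3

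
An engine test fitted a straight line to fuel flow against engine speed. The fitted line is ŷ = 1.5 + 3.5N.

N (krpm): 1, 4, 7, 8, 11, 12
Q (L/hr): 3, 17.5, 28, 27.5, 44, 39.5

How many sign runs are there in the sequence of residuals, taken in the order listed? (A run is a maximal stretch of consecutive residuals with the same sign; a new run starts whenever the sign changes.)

N=1: ŷ = 1.5 + 3.5·1 = 5; e = 3 − 5 = -2
N=4: ŷ = 1.5 + 3.5·4 = 15.5; e = 17.5 − 15.5 = 2
N=7: ŷ = 1.5 + 3.5·7 = 26; e = 28 − 26 = 2
N=8: ŷ = 1.5 + 3.5·8 = 29.5; e = 27.5 − 29.5 = -2
N=11: ŷ = 1.5 + 3.5·11 = 40; e = 44 − 40 = 4
N=12: ŷ = 1.5 + 3.5·12 = 43.5; e = 39.5 − 43.5 = -4
Signs: − + + − + −
Runs: −×1, +×2, −×1, +×1, −×1 → 5

5 runs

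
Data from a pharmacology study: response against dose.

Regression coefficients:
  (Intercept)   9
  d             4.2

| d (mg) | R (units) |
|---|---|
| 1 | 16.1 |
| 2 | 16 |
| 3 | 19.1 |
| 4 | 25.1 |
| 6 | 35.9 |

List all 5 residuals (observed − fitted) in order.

d=1: ŷ = 9 + 4.2·1 = 13.2; e = 16.1 − 13.2 = 2.9
d=2: ŷ = 9 + 4.2·2 = 17.4; e = 16 − 17.4 = -1.4
d=3: ŷ = 9 + 4.2·3 = 21.6; e = 19.1 − 21.6 = -2.5
d=4: ŷ = 9 + 4.2·4 = 25.8; e = 25.1 − 25.8 = -0.7
d=6: ŷ = 9 + 4.2·6 = 34.2; e = 35.9 − 34.2 = 1.7

2.9, -1.4, -2.5, -0.7, 1.7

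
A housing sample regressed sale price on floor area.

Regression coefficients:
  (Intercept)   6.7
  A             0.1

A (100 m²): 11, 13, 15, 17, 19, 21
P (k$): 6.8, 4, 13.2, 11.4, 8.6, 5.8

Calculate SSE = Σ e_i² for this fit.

A=11: P̂ = 6.7 + 0.1·11 = 7.8; e = 6.8 − 7.8 = -1
A=13: P̂ = 6.7 + 0.1·13 = 8; e = 4 − 8 = -4
A=15: P̂ = 6.7 + 0.1·15 = 8.2; e = 13.2 − 8.2 = 5
A=17: P̂ = 6.7 + 0.1·17 = 8.4; e = 11.4 − 8.4 = 3
A=19: P̂ = 6.7 + 0.1·19 = 8.6; e = 8.6 − 8.6 = 0
A=21: P̂ = 6.7 + 0.1·21 = 8.8; e = 5.8 − 8.8 = -3
SSE = 1 + 16 + 25 + 9 + 0 + 9 = 60

SSE = 60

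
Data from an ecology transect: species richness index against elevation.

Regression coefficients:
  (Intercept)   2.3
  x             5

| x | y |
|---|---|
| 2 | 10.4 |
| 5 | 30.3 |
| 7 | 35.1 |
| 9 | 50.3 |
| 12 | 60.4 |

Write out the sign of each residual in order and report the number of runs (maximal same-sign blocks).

x=2: ŷ = 2.3 + 5·2 = 12.3; r = 10.4 − 12.3 = -1.9
x=5: ŷ = 2.3 + 5·5 = 27.3; r = 30.3 − 27.3 = 3
x=7: ŷ = 2.3 + 5·7 = 37.3; r = 35.1 − 37.3 = -2.2
x=9: ŷ = 2.3 + 5·9 = 47.3; r = 50.3 − 47.3 = 3
x=12: ŷ = 2.3 + 5·12 = 62.3; r = 60.4 − 62.3 = -1.9
Signs: − + − + −
Runs: −×1, +×1, −×1, +×1, −×1 → 5

5 runs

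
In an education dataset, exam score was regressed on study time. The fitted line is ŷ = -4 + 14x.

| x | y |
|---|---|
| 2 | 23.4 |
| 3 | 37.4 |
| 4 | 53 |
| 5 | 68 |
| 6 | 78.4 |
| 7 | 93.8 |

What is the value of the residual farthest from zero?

x=2: ŷ = -4 + 14·2 = 24; r = 23.4 − 24 = -0.6
x=3: ŷ = -4 + 14·3 = 38; r = 37.4 − 38 = -0.6
x=4: ŷ = -4 + 14·4 = 52; r = 53 − 52 = 1
x=5: ŷ = -4 + 14·5 = 66; r = 68 − 66 = 2
x=6: ŷ = -4 + 14·6 = 80; r = 78.4 − 80 = -1.6
x=7: ŷ = -4 + 14·7 = 94; r = 93.8 − 94 = -0.2
Largest |r| is 2 at x = 5, residual 2.

r = 2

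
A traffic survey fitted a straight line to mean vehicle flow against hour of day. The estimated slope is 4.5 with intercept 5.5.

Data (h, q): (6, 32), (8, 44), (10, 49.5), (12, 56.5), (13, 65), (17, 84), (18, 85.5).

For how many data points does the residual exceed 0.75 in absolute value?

h=6: q̂ = 5.5 + 4.5·6 = 32.5; e = 32 − 32.5 = -0.5
h=8: q̂ = 5.5 + 4.5·8 = 41.5; e = 44 − 41.5 = 2.5
h=10: q̂ = 5.5 + 4.5·10 = 50.5; e = 49.5 − 50.5 = -1
h=12: q̂ = 5.5 + 4.5·12 = 59.5; e = 56.5 − 59.5 = -3
h=13: q̂ = 5.5 + 4.5·13 = 64; e = 65 − 64 = 1
h=17: q̂ = 5.5 + 4.5·17 = 82; e = 84 − 82 = 2
h=18: q̂ = 5.5 + 4.5·18 = 86.5; e = 85.5 − 86.5 = -1
|e| > 0.75: h=8 (|e|=2.5), h=10 (|e|=1), h=12 (|e|=3), h=13 (|e|=1), h=17 (|e|=2), h=18 (|e|=1) → 6

6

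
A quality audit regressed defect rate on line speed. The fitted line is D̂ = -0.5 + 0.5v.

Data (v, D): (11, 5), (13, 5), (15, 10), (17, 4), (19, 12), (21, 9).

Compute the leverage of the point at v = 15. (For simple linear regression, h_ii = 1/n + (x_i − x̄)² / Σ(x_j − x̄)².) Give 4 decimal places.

v̄ = (11 + 13 + 15 + 17 + 19 + 21)/6 = 16
Σ(v − v̄)² = 25 + 9 + 1 + 1 + 9 + 25 = 70
h = 1/6 + (-1)²/70 = 0.166667 + 0.0142857 = 0.1810

h = 0.1810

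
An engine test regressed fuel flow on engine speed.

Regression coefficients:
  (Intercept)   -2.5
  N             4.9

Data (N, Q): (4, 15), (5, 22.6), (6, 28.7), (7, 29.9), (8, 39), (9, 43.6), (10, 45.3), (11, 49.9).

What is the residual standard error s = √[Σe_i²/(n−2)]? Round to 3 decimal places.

s = 2.025

N=4: ŷ = -2.5 + 4.9·4 = 17.1; e = 15 − 17.1 = -2.1
N=5: ŷ = -2.5 + 4.9·5 = 22; e = 22.6 − 22 = 0.6
N=6: ŷ = -2.5 + 4.9·6 = 26.9; e = 28.7 − 26.9 = 1.8
N=7: ŷ = -2.5 + 4.9·7 = 31.8; e = 29.9 − 31.8 = -1.9
N=8: ŷ = -2.5 + 4.9·8 = 36.7; e = 39 − 36.7 = 2.3
N=9: ŷ = -2.5 + 4.9·9 = 41.6; e = 43.6 − 41.6 = 2
N=10: ŷ = -2.5 + 4.9·10 = 46.5; e = 45.3 − 46.5 = -1.2
N=11: ŷ = -2.5 + 4.9·11 = 51.4; e = 49.9 − 51.4 = -1.5
SSE = 4.41 + 0.36 + 3.24 + 3.61 + 5.29 + 4 + 1.44 + 2.25 = 24.6
s = √(24.6/6) = √4.1 ≈ 2.025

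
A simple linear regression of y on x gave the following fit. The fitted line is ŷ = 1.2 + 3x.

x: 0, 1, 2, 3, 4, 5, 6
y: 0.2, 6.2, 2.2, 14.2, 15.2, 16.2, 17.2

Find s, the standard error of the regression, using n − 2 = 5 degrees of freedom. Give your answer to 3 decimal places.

s = 3.286

x=0: ŷ = 1.2 + 3·0 = 1.2; r = 0.2 − 1.2 = -1
x=1: ŷ = 1.2 + 3·1 = 4.2; r = 6.2 − 4.2 = 2
x=2: ŷ = 1.2 + 3·2 = 7.2; r = 2.2 − 7.2 = -5
x=3: ŷ = 1.2 + 3·3 = 10.2; r = 14.2 − 10.2 = 4
x=4: ŷ = 1.2 + 3·4 = 13.2; r = 15.2 − 13.2 = 2
x=5: ŷ = 1.2 + 3·5 = 16.2; r = 16.2 − 16.2 = 0
x=6: ŷ = 1.2 + 3·6 = 19.2; r = 17.2 − 19.2 = -2
SSE = 1 + 4 + 25 + 16 + 4 + 0 + 4 = 54
s = √(54/5) = √10.8 ≈ 3.286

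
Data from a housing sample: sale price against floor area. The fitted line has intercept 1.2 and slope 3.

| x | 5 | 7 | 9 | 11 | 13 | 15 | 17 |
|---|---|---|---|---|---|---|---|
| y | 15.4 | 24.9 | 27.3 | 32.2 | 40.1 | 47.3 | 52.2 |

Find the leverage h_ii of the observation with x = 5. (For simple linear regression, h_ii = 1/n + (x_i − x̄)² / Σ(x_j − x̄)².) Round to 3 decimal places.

x̄ = (5 + 7 + 9 + 11 + 13 + 15 + 17)/7 = 11
Σ(x − x̄)² = 36 + 16 + 4 + 0 + 4 + 16 + 36 = 112
h = 1/7 + (-6)²/112 = 0.142857 + 0.321429 = 0.464

h = 0.464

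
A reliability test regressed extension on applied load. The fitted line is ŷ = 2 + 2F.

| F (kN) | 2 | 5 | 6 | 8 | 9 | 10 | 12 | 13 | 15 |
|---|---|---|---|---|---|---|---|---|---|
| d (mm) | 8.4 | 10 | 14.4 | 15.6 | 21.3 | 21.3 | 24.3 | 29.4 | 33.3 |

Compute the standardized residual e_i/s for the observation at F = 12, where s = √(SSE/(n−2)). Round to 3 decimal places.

F=2: ŷ = 2 + 2·2 = 6; e = 8.4 − 6 = 2.4
F=5: ŷ = 2 + 2·5 = 12; e = 10 − 12 = -2
F=6: ŷ = 2 + 2·6 = 14; e = 14.4 − 14 = 0.4
F=8: ŷ = 2 + 2·8 = 18; e = 15.6 − 18 = -2.4
F=9: ŷ = 2 + 2·9 = 20; e = 21.3 − 20 = 1.3
F=10: ŷ = 2 + 2·10 = 22; e = 21.3 − 22 = -0.7
F=12: ŷ = 2 + 2·12 = 26; e = 24.3 − 26 = -1.7
F=13: ŷ = 2 + 2·13 = 28; e = 29.4 − 28 = 1.4
F=15: ŷ = 2 + 2·15 = 32; e = 33.3 − 32 = 1.3
SSE = 5.76 + 4 + 0.16 + 5.76 + 1.69 + 0.49 + 2.89 + 1.96 + 1.69 = 24.4
s = √(24.4/7) = 1.86701
e/s = -1.7 / 1.86701 = -0.911

-0.911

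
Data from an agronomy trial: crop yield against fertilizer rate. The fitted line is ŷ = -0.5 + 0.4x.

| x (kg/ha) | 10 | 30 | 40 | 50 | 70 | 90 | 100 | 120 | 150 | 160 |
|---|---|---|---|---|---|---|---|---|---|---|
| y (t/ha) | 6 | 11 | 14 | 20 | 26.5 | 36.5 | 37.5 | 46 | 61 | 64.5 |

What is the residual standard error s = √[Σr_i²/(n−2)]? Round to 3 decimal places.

s = 1.601

x=10: ŷ = -0.5 + 0.4·10 = 3.5; r = 6 − 3.5 = 2.5
x=30: ŷ = -0.5 + 0.4·30 = 11.5; r = 11 − 11.5 = -0.5
x=40: ŷ = -0.5 + 0.4·40 = 15.5; r = 14 − 15.5 = -1.5
x=50: ŷ = -0.5 + 0.4·50 = 19.5; r = 20 − 19.5 = 0.5
x=70: ŷ = -0.5 + 0.4·70 = 27.5; r = 26.5 − 27.5 = -1
x=90: ŷ = -0.5 + 0.4·90 = 35.5; r = 36.5 − 35.5 = 1
x=100: ŷ = -0.5 + 0.4·100 = 39.5; r = 37.5 − 39.5 = -2
x=120: ŷ = -0.5 + 0.4·120 = 47.5; r = 46 − 47.5 = -1.5
x=150: ŷ = -0.5 + 0.4·150 = 59.5; r = 61 − 59.5 = 1.5
x=160: ŷ = -0.5 + 0.4·160 = 63.5; r = 64.5 − 63.5 = 1
SSE = 6.25 + 0.25 + 2.25 + 0.25 + 1 + 1 + 4 + 2.25 + 2.25 + 1 = 20.5
s = √(20.5/8) = √2.5625 ≈ 1.601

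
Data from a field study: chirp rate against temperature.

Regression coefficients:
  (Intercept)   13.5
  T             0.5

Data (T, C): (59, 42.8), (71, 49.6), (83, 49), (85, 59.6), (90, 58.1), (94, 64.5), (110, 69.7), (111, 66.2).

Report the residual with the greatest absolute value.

e = -6

T=59: ŷ = 13.5 + 0.5·59 = 43; e = 42.8 − 43 = -0.2
T=71: ŷ = 13.5 + 0.5·71 = 49; e = 49.6 − 49 = 0.6
T=83: ŷ = 13.5 + 0.5·83 = 55; e = 49 − 55 = -6
T=85: ŷ = 13.5 + 0.5·85 = 56; e = 59.6 − 56 = 3.6
T=90: ŷ = 13.5 + 0.5·90 = 58.5; e = 58.1 − 58.5 = -0.4
T=94: ŷ = 13.5 + 0.5·94 = 60.5; e = 64.5 − 60.5 = 4
T=110: ŷ = 13.5 + 0.5·110 = 68.5; e = 69.7 − 68.5 = 1.2
T=111: ŷ = 13.5 + 0.5·111 = 69; e = 66.2 − 69 = -2.8
Largest |e| is 6 at T = 83, residual -6.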